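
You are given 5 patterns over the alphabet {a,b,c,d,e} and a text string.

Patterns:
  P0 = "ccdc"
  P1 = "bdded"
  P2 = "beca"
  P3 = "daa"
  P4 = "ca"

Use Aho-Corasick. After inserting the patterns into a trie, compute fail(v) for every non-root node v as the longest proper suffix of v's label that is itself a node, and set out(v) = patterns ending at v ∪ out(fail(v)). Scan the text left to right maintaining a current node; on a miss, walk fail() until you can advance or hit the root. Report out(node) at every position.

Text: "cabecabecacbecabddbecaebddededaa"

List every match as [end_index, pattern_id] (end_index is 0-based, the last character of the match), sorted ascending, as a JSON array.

Build automaton:
Trie nodes:
  0='ε' goto b→5 c→1 d→13
  1='c' goto a→16 c→2
  2='cc' goto d→3
  3='ccd' goto c→4
  4='ccdc' goto ·  ←P0
  5='b' goto d→6 e→10
  6='bd' goto d→7
  7='bdd' goto e→8
  8='bdde' goto d→9
  9='bdded' goto ·  ←P1
  10='be' goto c→11
  11='bec' goto a→12
  12='beca' goto ·  ←P2
  13='d' goto a→14
  14='da' goto a→15
  15='daa' goto ·  ←P3
  16='ca' goto ·  ←P4

Failure links (BFS by depth):
  n1('c'): parent n0 fail=0; on 'c' 0 → fail=0;  out ∅∪∅=∅
  n5('b'): parent n0 fail=0; on 'b' 0 → fail=0;  out ∅∪∅=∅
  n13('d'): parent n0 fail=0; on 'd' 0 → fail=0;  out ∅∪∅=∅
  n2('cc'): parent n1 fail=0; on 'c' 0 → fail=1;  out ∅∪∅=∅
  n6('bd'): parent n5 fail=0; on 'd' 0 → fail=13;  out ∅∪∅=∅
  n10('be'): parent n5 fail=0; on 'e' 0 → fail=0;  out ∅∪∅=∅
  n14('da'): parent n13 fail=0; on 'a' 0 → fail=0;  out ∅∪∅=∅
  n16('ca'): parent n1 fail=0; on 'a' 0 → fail=0;  out {4}∪∅={4}
  n3('ccd'): parent n2 fail=1; on 'd' 1→0 → fail=13;  out ∅∪∅=∅
  n7('bdd'): parent n6 fail=13; on 'd' 13→0 → fail=13;  out ∅∪∅=∅
  n11('bec'): parent n10 fail=0; on 'c' 0 → fail=1;  out ∅∪∅=∅
  n15('daa'): parent n14 fail=0; on 'a' 0 → fail=0;  out {3}∪∅={3}
  n4('ccdc'): parent n3 fail=13; on 'c' 13→0 → fail=1;  out {0}∪∅={0}
  n8('bdde'): parent n7 fail=13; on 'e' 13→0 → fail=0;  out ∅∪∅=∅
  n12('beca'): parent n11 fail=1; on 'a' 1 → fail=16;  out {2}∪{4}={2,4}
  n9('bdded'): parent n8 fail=0; on 'd' 0 → fail=13;  out {1}∪∅={1}

Text stream:
[0] read 'c'  n0⇒n1
[1] read 'a'  n1⇒n16  → match P4@[0:1]
[2] read 'b'  n16⇒n5 (fail-walked)
[3] read 'e'  n5⇒n10
[4] read 'c'  n10⇒n11
[5] read 'a'  n11⇒n12  → match P2@[2:5],P4@[4:5]
[6] read 'b'  n12⇒n5 (fail-walked)
[7] read 'e'  n5⇒n10
[8] read 'c'  n10⇒n11
[9] read 'a'  n11⇒n12  → match P2@[6:9],P4@[8:9]
[10] read 'c'  n12⇒n1 (fail-walked)
[11] read 'b'  n1⇒n5 (fail-walked)
[12] read 'e'  n5⇒n10
[13] read 'c'  n10⇒n11
[14] read 'a'  n11⇒n12  → match P2@[11:14],P4@[13:14]
[15] read 'b'  n12⇒n5 (fail-walked)
[16] read 'd'  n5⇒n6
[17] read 'd'  n6⇒n7
[18] read 'b'  n7⇒n5 (fail-walked)
[19] read 'e'  n5⇒n10
[20] read 'c'  n10⇒n11
[21] read 'a'  n11⇒n12  → match P2@[18:21],P4@[20:21]
[22] read 'e'  n12⇒n0 (fail-walked)
[23] read 'b'  n0⇒n5
[24] read 'd'  n5⇒n6
[25] read 'd'  n6⇒n7
[26] read 'e'  n7⇒n8
[27] read 'd'  n8⇒n9  → match P1@[23:27]
[28] read 'e'  n9⇒n0 (fail-walked)
[29] read 'd'  n0⇒n13
[30] read 'a'  n13⇒n14
[31] read 'a'  n14⇒n15  → match P3@[29:31]

Result: [[1,4],[5,2],[5,4],[9,2],[9,4],[14,2],[14,4],[21,2],[21,4],[27,1],[31,3]]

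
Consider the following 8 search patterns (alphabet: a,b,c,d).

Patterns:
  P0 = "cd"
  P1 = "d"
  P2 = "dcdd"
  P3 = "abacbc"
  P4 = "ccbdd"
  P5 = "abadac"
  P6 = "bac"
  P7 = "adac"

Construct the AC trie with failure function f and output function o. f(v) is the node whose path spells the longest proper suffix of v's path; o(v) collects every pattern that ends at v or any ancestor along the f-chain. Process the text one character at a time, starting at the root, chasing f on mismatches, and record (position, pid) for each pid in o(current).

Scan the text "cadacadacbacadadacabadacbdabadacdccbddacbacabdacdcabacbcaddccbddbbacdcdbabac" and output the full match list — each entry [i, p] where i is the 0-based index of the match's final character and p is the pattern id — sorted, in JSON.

Build:
Trie nodes:
  n0 'ε': a→7 b→20 c→1 d→3
  n1 'c': c→13 d→2
  n2 'cd': ·  ←P0
  n3 'd': c→4  ←P1
  n4 'dc': d→5
  n5 'dcd': d→6
  n6 'dcdd': ·  ←P2
  n7 'a': b→8 d→23
  n8 'ab': a→9
  n9 'aba': c→10 d→17
  n10 'abac': b→11
  n11 'abacb': c→12
  n12 'abacbc': ·  ←P3
  n13 'cc': b→14
  n14 'ccb': d→15
  n15 'ccbd': d→16
  n16 'ccbdd': ·  ←P4
  n17 'abad': a→18
  n18 'abada': c→19
  n19 'abadac': ·  ←P5
  n20 'b': a→21
  n21 'ba': c→22
  n22 'bac': ·  ←P6
  n23 'ad': a→24
  n24 'ada': c→25
  n25 'adac': ·  ←P7

Failure links (BFS by depth):
  fail(1) 'c': from fail(0)=0 chase 'c': 0 ⇒ 0;  out=∅∪out(0)=∅
  fail(3) 'd': from fail(0)=0 chase 'd': 0 ⇒ 0;  out={1}∪out(0)={1}
  fail(7) 'a': from fail(0)=0 chase 'a': 0 ⇒ 0;  out=∅∪out(0)=∅
  fail(20) 'b': from fail(0)=0 chase 'b': 0 ⇒ 0;  out=∅∪out(0)=∅
  fail(2) 'cd': from fail(1)=0 chase 'd': 0 ⇒ 3;  out={0}∪out(3)={0,1}
  fail(4) 'dc': from fail(3)=0 chase 'c': 0 ⇒ 1;  out=∅∪out(1)=∅
  fail(8) 'ab': from fail(7)=0 chase 'b': 0 ⇒ 20;  out=∅∪out(20)=∅
  fail(13) 'cc': from fail(1)=0 chase 'c': 0 ⇒ 1;  out=∅∪out(1)=∅
  fail(21) 'ba': from fail(20)=0 chase 'a': 0 ⇒ 7;  out=∅∪out(7)=∅
  fail(23) 'ad': from fail(7)=0 chase 'd': 0 ⇒ 3;  out=∅∪out(3)={1}
  fail(5) 'dcd': from fail(4)=1 chase 'd': 1 ⇒ 2;  out=∅∪out(2)={0,1}
  fail(9) 'aba': from fail(8)=20 chase 'a': 20 ⇒ 21;  out=∅∪out(21)=∅
  fail(14) 'ccb': from fail(13)=1 chase 'b': 1→0 ⇒ 20;  out=∅∪out(20)=∅
  fail(22) 'bac': from fail(21)=7 chase 'c': 7→0 ⇒ 1;  out={6}∪out(1)={6}
  fail(24) 'ada': from fail(23)=3 chase 'a': 3→0 ⇒ 7;  out=∅∪out(7)=∅
  fail(6) 'dcdd': from fail(5)=2 chase 'd': 2→3→0 ⇒ 3;  out={2}∪out(3)={1,2}
  fail(10) 'abac': from fail(9)=21 chase 'c': 21 ⇒ 22;  out=∅∪out(22)={6}
  fail(15) 'ccbd': from fail(14)=20 chase 'd': 20→0 ⇒ 3;  out=∅∪out(3)={1}
  fail(17) 'abad': from fail(9)=21 chase 'd': 21→7 ⇒ 23;  out=∅∪out(23)={1}
  fail(25) 'adac': from fail(24)=7 chase 'c': 7→0 ⇒ 1;  out={7}∪out(1)={7}
  fail(11) 'abacb': from fail(10)=22 chase 'b': 22→1→0 ⇒ 20;  out=∅∪out(20)=∅
  fail(16) 'ccbdd': from fail(15)=3 chase 'd': 3→0 ⇒ 3;  out={4}∪out(3)={1,4}
  fail(18) 'abada': from fail(17)=23 chase 'a': 23 ⇒ 24;  out=∅∪out(24)=∅
  fail(12) 'abacbc': from fail(11)=20 chase 'c': 20→0 ⇒ 1;  out={3}∪out(1)={3}
  fail(19) 'abadac': from fail(18)=24 chase 'c': 24 ⇒ 25;  out={5}∪out(25)={5,7}

Scan:
pos 0 'c': at 1
pos 1 'a': at 7 (via fail)
pos 2 'd': at 23  → match P1@[2:2]
pos 3 'a': at 24
pos 4 'c': at 25  → match P7@[1:4]
pos 5 'a': at 7 (via fail)
pos 6 'd': at 23  → match P1@[6:6]
pos 7 'a': at 24
pos 8 'c': at 25  → match P7@[5:8]
pos 9 'b': at 20 (via fail)
pos 10 'a': at 21
pos 11 'c': at 22  → match P6@[9:11]
pos 12 'a': at 7 (via fail)
pos 13 'd': at 23  → match P1@[13:13]
pos 14 'a': at 24
pos 15 'd': at 23 (via fail)  → match P1@[15:15]
pos 16 'a': at 24
pos 17 'c': at 25  → match P7@[14:17]
pos 18 'a': at 7 (via fail)
pos 19 'b': at 8
pos 20 'a': at 9
pos 21 'd': at 17  → match P1@[21:21]
pos 22 'a': at 18
pos 23 'c': at 19  → match P5@[18:23],P7@[20:23]
pos 24 'b': at 20 (via fail)
pos 25 'd': at 3 (via fail)  → match P1@[25:25]
pos 26 'a': at 7 (via fail)
pos 27 'b': at 8
pos 28 'a': at 9
pos 29 'd': at 17  → match P1@[29:29]
pos 30 'a': at 18
pos 31 'c': at 19  → match P5@[26:31],P7@[28:31]
pos 32 'd': at 2 (via fail)  → match P0@[31:32],P1@[32:32]
pos 33 'c': at 4 (via fail)
pos 34 'c': at 13 (via fail)
pos 35 'b': at 14
pos 36 'd': at 15  → match P1@[36:36]
pos 37 'd': at 16  → match P1@[37:37],P4@[33:37]
pos 38 'a': at 7 (via fail)
pos 39 'c': at 1 (via fail)
pos 40 'b': at 20 (via fail)
pos 41 'a': at 21
pos 42 'c': at 22  → match P6@[40:42]
pos 43 'a': at 7 (via fail)
pos 44 'b': at 8
pos 45 'd': at 3 (via fail)  → match P1@[45:45]
pos 46 'a': at 7 (via fail)
pos 47 'c': at 1 (via fail)
pos 48 'd': at 2  → match P0@[47:48],P1@[48:48]
pos 49 'c': at 4 (via fail)
pos 50 'a': at 7 (via fail)
pos 51 'b': at 8
pos 52 'a': at 9
pos 53 'c': at 10  → match P6@[51:53]
pos 54 'b': at 11
pos 55 'c': at 12  → match P3@[50:55]
pos 56 'a': at 7 (via fail)
pos 57 'd': at 23  → match P1@[57:57]
pos 58 'd': at 3 (via fail)  → match P1@[58:58]
pos 59 'c': at 4
pos 60 'c': at 13 (via fail)
pos 61 'b': at 14
pos 62 'd': at 15  → match P1@[62:62]
pos 63 'd': at 16  → match P1@[63:63],P4@[59:63]
pos 64 'b': at 20 (via fail)
pos 65 'b': at 20 (via fail)
pos 66 'a': at 21
pos 67 'c': at 22  → match P6@[65:67]
pos 68 'd': at 2 (via fail)  → match P0@[67:68],P1@[68:68]
pos 69 'c': at 4 (via fail)
pos 70 'd': at 5  → match P0@[69:70],P1@[70:70]
pos 71 'b': at 20 (via fail)
pos 72 'a': at 21
pos 73 'b': at 8 (via fail)
pos 74 'a': at 9
pos 75 'c': at 10  → match P6@[73:75]

Matches: [[2,1],[4,7],[6,1],[8,7],[11,6],[13,1],[15,1],[17,7],[21,1],[23,5],[23,7],[25,1],[29,1],[31,5],[31,7],[32,0],[32,1],[36,1],[37,1],[37,4],[42,6],[45,1],[48,0],[48,1],[53,6],[55,3],[57,1],[58,1],[62,1],[63,1],[63,4],[67,6],[68,0],[68,1],[70,0],[70,1],[75,6]]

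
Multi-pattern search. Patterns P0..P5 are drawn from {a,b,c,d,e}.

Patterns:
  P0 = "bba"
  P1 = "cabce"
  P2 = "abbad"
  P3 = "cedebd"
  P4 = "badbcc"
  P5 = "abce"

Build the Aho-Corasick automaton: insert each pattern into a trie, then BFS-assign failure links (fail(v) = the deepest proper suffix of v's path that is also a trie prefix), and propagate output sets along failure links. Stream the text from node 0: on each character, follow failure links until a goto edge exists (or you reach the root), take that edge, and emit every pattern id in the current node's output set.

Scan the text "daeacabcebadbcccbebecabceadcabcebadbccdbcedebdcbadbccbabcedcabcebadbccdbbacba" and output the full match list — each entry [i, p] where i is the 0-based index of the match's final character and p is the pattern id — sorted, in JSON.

Construct AC machine:
Trie (insert patterns):
  0='ε' goto a→9 b→1 c→4
  1='b' goto a→19 b→2
  2='bb' goto a→3
  3='bba' goto ·  [P0 ends]
  4='c' goto a→5 e→14
  5='ca' goto b→6
  6='cab' goto c→7
  7='cabc' goto e→8
  8='cabce' goto ·  [P1 ends]
  9='a' goto b→10
  10='ab' goto b→11 c→24
  11='abb' goto a→12
  12='abba' goto d→13
  13='abbad' goto ·  [P2 ends]
  14='ce' goto d→15
  15='ced' goto e→16
  16='cede' goto b→17
  17='cedeb' goto d→18
  18='cedebd' goto ·  [P3 ends]
  19='ba' goto d→20
  20='bad' goto b→21
  21='badb' goto c→22
  22='badbc' goto c→23
  23='badbcc' goto ·  [P4 ends]
  24='abc' goto e→25
  25='abce' goto ·  [P5 ends]

Failure links (BFS by depth):
  n1('b'): parent n0 fail=0; on 'b' 0 → fail=0;  out ∅∪∅=∅
  n4('c'): parent n0 fail=0; on 'c' 0 → fail=0;  out ∅∪∅=∅
  n9('a'): parent n0 fail=0; on 'a' 0 → fail=0;  out ∅∪∅=∅
  n2('bb'): parent n1 fail=0; on 'b' 0 → fail=1;  out ∅∪∅=∅
  n5('ca'): parent n4 fail=0; on 'a' 0 → fail=9;  out ∅∪∅=∅
  n10('ab'): parent n9 fail=0; on 'b' 0 → fail=1;  out ∅∪∅=∅
  n14('ce'): parent n4 fail=0; on 'e' 0 → fail=0;  out ∅∪∅=∅
  n19('ba'): parent n1 fail=0; on 'a' 0 → fail=9;  out ∅∪∅=∅
  n3('bba'): parent n2 fail=1; on 'a' 1 → fail=19;  out {0}∪∅={0}
  n6('cab'): parent n5 fail=9; on 'b' 9 → fail=10;  out ∅∪∅=∅
  n11('abb'): parent n10 fail=1; on 'b' 1 → fail=2;  out ∅∪∅=∅
  n15('ced'): parent n14 fail=0; on 'd' 0 → fail=0;  out ∅∪∅=∅
  n20('bad'): parent n19 fail=9; on 'd' 9→0 → fail=0;  out ∅∪∅=∅
  n24('abc'): parent n10 fail=1; on 'c' 1→0 → fail=4;  out ∅∪∅=∅
  n7('cabc'): parent n6 fail=10; on 'c' 10 → fail=24;  out ∅∪∅=∅
  n12('abba'): parent n11 fail=2; on 'a' 2 → fail=3;  out ∅∪{0}={0}
  n16('cede'): parent n15 fail=0; on 'e' 0 → fail=0;  out ∅∪∅=∅
  n21('badb'): parent n20 fail=0; on 'b' 0 → fail=1;  out ∅∪∅=∅
  n25('abce'): parent n24 fail=4; on 'e' 4 → fail=14;  out {5}∪∅={5}
  n8('cabce'): parent n7 fail=24; on 'e' 24 → fail=25;  out {1}∪{5}={1,5}
  n13('abbad'): parent n12 fail=3; on 'd' 3→19 → fail=20;  out {2}∪∅={2}
  n17('cedeb'): parent n16 fail=0; on 'b' 0 → fail=1;  out ∅∪∅=∅
  n22('badbc'): parent n21 fail=1; on 'c' 1→0 → fail=4;  out ∅∪∅=∅
  n18('cedebd'): parent n17 fail=1; on 'd' 1→0 → fail=0;  out {3}∪∅={3}
  n23('badbcc'): parent n22 fail=4; on 'c' 4→0 → fail=4;  out {4}∪∅={4}

Text stream:
i=0 'd': node 0→0
i=1 'a': node 0→9
i=2 'e': node 9→0 ·f
i=3 'a': node 0→9
i=4 'c': node 9→4 ·f
i=5 'a': node 4→5
i=6 'b': node 5→6
i=7 'c': node 6→7
i=8 'e': node 7→8  emit P1@[4:8],P5@[5:8]
i=9 'b': node 8→1 ·f
i=10 'a': node 1→19
i=11 'd': node 19→20
i=12 'b': node 20→21
i=13 'c': node 21→22
i=14 'c': node 22→23  emit P4@[9:14]
i=15 'c': node 23→4 ·f
i=16 'b': node 4→1 ·f
i=17 'e': node 1→0 ·f
i=18 'b': node 0→1
i=19 'e': node 1→0 ·f
i=20 'c': node 0→4
i=21 'a': node 4→5
i=22 'b': node 5→6
i=23 'c': node 6→7
i=24 'e': node 7→8  emit P1@[20:24],P5@[21:24]
i=25 'a': node 8→9 ·f
i=26 'd': node 9→0 ·f
i=27 'c': node 0→4
i=28 'a': node 4→5
i=29 'b': node 5→6
i=30 'c': node 6→7
i=31 'e': node 7→8  emit P1@[27:31],P5@[28:31]
i=32 'b': node 8→1 ·f
i=33 'a': node 1→19
i=34 'd': node 19→20
i=35 'b': node 20→21
i=36 'c': node 21→22
i=37 'c': node 22→23  emit P4@[32:37]
i=38 'd': node 23→0 ·f
i=39 'b': node 0→1
i=40 'c': node 1→4 ·f
i=41 'e': node 4→14
i=42 'd': node 14→15
i=43 'e': node 15→16
i=44 'b': node 16→17
i=45 'd': node 17→18  emit P3@[40:45]
i=46 'c': node 18→4 ·f
i=47 'b': node 4→1 ·f
i=48 'a': node 1→19
i=49 'd': node 19→20
i=50 'b': node 20→21
i=51 'c': node 21→22
i=52 'c': node 22→23  emit P4@[47:52]
i=53 'b': node 23→1 ·f
i=54 'a': node 1→19
i=55 'b': node 19→10 ·f
i=56 'c': node 10→24
i=57 'e': node 24→25  emit P5@[54:57]
i=58 'd': node 25→15 ·f
i=59 'c': node 15→4 ·f
i=60 'a': node 4→5
i=61 'b': node 5→6
i=62 'c': node 6→7
i=63 'e': node 7→8  emit P1@[59:63],P5@[60:63]
i=64 'b': node 8→1 ·f
i=65 'a': node 1→19
i=66 'd': node 19→20
i=67 'b': node 20→21
i=68 'c': node 21→22
i=69 'c': node 22→23  emit P4@[64:69]
i=70 'd': node 23→0 ·f
i=71 'b': node 0→1
i=72 'b': node 1→2
i=73 'a': node 2→3  emit P0@[71:73]
i=74 'c': node 3→4 ·f
i=75 'b': node 4→1 ·f
i=76 'a': node 1→19

All matches (sorted): [[8,1],[8,5],[14,4],[24,1],[24,5],[31,1],[31,5],[37,4],[45,3],[52,4],[57,5],[63,1],[63,5],[69,4],[73,0]]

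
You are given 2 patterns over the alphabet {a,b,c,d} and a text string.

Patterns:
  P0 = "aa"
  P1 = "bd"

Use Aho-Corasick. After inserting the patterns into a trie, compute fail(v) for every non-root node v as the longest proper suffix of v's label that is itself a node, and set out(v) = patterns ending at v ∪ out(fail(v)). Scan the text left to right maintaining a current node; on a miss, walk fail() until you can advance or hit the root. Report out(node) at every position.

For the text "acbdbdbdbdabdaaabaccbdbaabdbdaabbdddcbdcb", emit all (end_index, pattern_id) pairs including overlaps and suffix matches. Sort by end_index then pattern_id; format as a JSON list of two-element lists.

Construct AC machine:
Trie (insert patterns):
  0='ε' goto a→1 b→3
  1='a' goto a→2
  2='aa' goto ·  [P0 ends]
  3='b' goto d→4
  4='bd' goto ·  [P1 ends]

Failure links (BFS by depth):
  fail(1) 'a': from fail(0)=0 chase 'a': 0 ⇒ 0;  out=∅∪out(0)=∅
  fail(3) 'b': from fail(0)=0 chase 'b': 0 ⇒ 0;  out=∅∪out(0)=∅
  fail(2) 'aa': from fail(1)=0 chase 'a': 0 ⇒ 1;  out={0}∪out(1)={0}
  fail(4) 'bd': from fail(3)=0 chase 'd': 0 ⇒ 0;  out={1}∪out(0)={1}

Scan:
[0] read 'a'  n0⇒n1
[1] read 'c'  n1⇒n0 (via fail)
[2] read 'b'  n0⇒n3
[3] read 'd'  n3⇒n4  → match P1@[2:3]
[4] read 'b'  n4⇒n3 (via fail)
[5] read 'd'  n3⇒n4  → match P1@[4:5]
[6] read 'b'  n4⇒n3 (via fail)
[7] read 'd'  n3⇒n4  → match P1@[6:7]
[8] read 'b'  n4⇒n3 (via fail)
[9] read 'd'  n3⇒n4  → match P1@[8:9]
[10] read 'a'  n4⇒n1 (via fail)
[11] read 'b'  n1⇒n3 (via fail)
[12] read 'd'  n3⇒n4  → match P1@[11:12]
[13] read 'a'  n4⇒n1 (via fail)
[14] read 'a'  n1⇒n2  → match P0@[13:14]
[15] read 'a'  n2⇒n2 (via fail)  → match P0@[14:15]
[16] read 'b'  n2⇒n3 (via fail)
[17] read 'a'  n3⇒n1 (via fail)
[18] read 'c'  n1⇒n0 (via fail)
[19] read 'c'  n0⇒n0
[20] read 'b'  n0⇒n3
[21] read 'd'  n3⇒n4  → match P1@[20:21]
[22] read 'b'  n4⇒n3 (via fail)
[23] read 'a'  n3⇒n1 (via fail)
[24] read 'a'  n1⇒n2  → match P0@[23:24]
[25] read 'b'  n2⇒n3 (via fail)
[26] read 'd'  n3⇒n4  → match P1@[25:26]
[27] read 'b'  n4⇒n3 (via fail)
[28] read 'd'  n3⇒n4  → match P1@[27:28]
[29] read 'a'  n4⇒n1 (via fail)
[30] read 'a'  n1⇒n2  → match P0@[29:30]
[31] read 'b'  n2⇒n3 (via fail)
[32] read 'b'  n3⇒n3 (via fail)
[33] read 'd'  n3⇒n4  → match P1@[32:33]
[34] read 'd'  n4⇒n0 (via fail)
[35] read 'd'  n0⇒n0
[36] read 'c'  n0⇒n0
[37] read 'b'  n0⇒n3
[38] read 'd'  n3⇒n4  → match P1@[37:38]
[39] read 'c'  n4⇒n0 (via fail)
[40] read 'b'  n0⇒n3

Matches: [[3,1],[5,1],[7,1],[9,1],[12,1],[14,0],[15,0],[21,1],[24,0],[26,1],[28,1],[30,0],[33,1],[38,1]]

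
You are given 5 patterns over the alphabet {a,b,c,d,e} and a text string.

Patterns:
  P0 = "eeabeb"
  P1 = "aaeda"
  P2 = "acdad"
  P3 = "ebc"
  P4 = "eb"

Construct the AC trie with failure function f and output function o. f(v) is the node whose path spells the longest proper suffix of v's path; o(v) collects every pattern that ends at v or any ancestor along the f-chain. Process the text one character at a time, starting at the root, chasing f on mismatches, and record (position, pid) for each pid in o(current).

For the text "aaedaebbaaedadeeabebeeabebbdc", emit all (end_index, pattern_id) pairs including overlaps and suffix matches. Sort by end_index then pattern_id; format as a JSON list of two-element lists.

Construct AC machine:
Trie (insert patterns):
  n0 'ε': a→7 e→1
  n1 'e': b→16 e→2
  n2 'ee': a→3
  n3 'eea': b→4
  n4 'eeab': e→5
  n5 'eeabe': b→6
  n6 'eeabeb': ·  [P0 ends]
  n7 'a': a→8 c→12
  n8 'aa': e→9
  n9 'aae': d→10
  n10 'aaed': a→11
  n11 'aaeda': ·  [P1 ends]
  n12 'ac': d→13
  n13 'acd': a→14
  n14 'acda': d→15
  n15 'acdad': ·  [P2 ends]
  n16 'eb': c→17  [P4 ends]
  n17 'ebc': ·  [P3 ends]

Failure links (BFS by depth):
  fail(1) 'e': from fail(0)=0 chase 'e': 0 ⇒ 0;  out=∅∪out(0)=∅
  fail(7) 'a': from fail(0)=0 chase 'a': 0 ⇒ 0;  out=∅∪out(0)=∅
  fail(2) 'ee': from fail(1)=0 chase 'e': 0 ⇒ 1;  out=∅∪out(1)=∅
  fail(8) 'aa': from fail(7)=0 chase 'a': 0 ⇒ 7;  out=∅∪out(7)=∅
  fail(12) 'ac': from fail(7)=0 chase 'c': 0 ⇒ 0;  out=∅∪out(0)=∅
  fail(16) 'eb': from fail(1)=0 chase 'b': 0 ⇒ 0;  out={4}∪out(0)={4}
  fail(3) 'eea': from fail(2)=1 chase 'a': 1→0 ⇒ 7;  out=∅∪out(7)=∅
  fail(9) 'aae': from fail(8)=7 chase 'e': 7→0 ⇒ 1;  out=∅∪out(1)=∅
  fail(13) 'acd': from fail(12)=0 chase 'd': 0 ⇒ 0;  out=∅∪out(0)=∅
  fail(17) 'ebc': from fail(16)=0 chase 'c': 0 ⇒ 0;  out={3}∪out(0)={3}
  fail(4) 'eeab': from fail(3)=7 chase 'b': 7→0 ⇒ 0;  out=∅∪out(0)=∅
  fail(10) 'aaed': from fail(9)=1 chase 'd': 1→0 ⇒ 0;  out=∅∪out(0)=∅
  fail(14) 'acda': from fail(13)=0 chase 'a': 0 ⇒ 7;  out=∅∪out(7)=∅
  fail(5) 'eeabe': from fail(4)=0 chase 'e': 0 ⇒ 1;  out=∅∪out(1)=∅
  fail(11) 'aaeda': from fail(10)=0 chase 'a': 0 ⇒ 7;  out={1}∪out(7)={1}
  fail(15) 'acdad': from fail(14)=7 chase 'd': 7→0 ⇒ 0;  out={2}∪out(0)={2}
  fail(6) 'eeabeb': from fail(5)=1 chase 'b': 1 ⇒ 16;  out={0}∪out(16)={0,4}

Text stream:
pos 0 'a': at 7
pos 1 'a': at 8
pos 2 'e': at 9
pos 3 'd': at 10
pos 4 'a': at 11  ** P1@[0:4]
pos 5 'e': at 1 (fail-walked)
pos 6 'b': at 16  ** P4@[5:6]
pos 7 'b': at 0 (fail-walked)
pos 8 'a': at 7
pos 9 'a': at 8
pos 10 'e': at 9
pos 11 'd': at 10
pos 12 'a': at 11  ** P1@[8:12]
pos 13 'd': at 0 (fail-walked)
pos 14 'e': at 1
pos 15 'e': at 2
pos 16 'a': at 3
pos 17 'b': at 4
pos 18 'e': at 5
pos 19 'b': at 6  ** P0@[14:19],P4@[18:19]
pos 20 'e': at 1 (fail-walked)
pos 21 'e': at 2
pos 22 'a': at 3
pos 23 'b': at 4
pos 24 'e': at 5
pos 25 'b': at 6  ** P0@[20:25],P4@[24:25]
pos 26 'b': at 0 (fail-walked)
pos 27 'd': at 0
pos 28 'c': at 0

All matches (sorted): [[4,1],[6,4],[12,1],[19,0],[19,4],[25,0],[25,4]]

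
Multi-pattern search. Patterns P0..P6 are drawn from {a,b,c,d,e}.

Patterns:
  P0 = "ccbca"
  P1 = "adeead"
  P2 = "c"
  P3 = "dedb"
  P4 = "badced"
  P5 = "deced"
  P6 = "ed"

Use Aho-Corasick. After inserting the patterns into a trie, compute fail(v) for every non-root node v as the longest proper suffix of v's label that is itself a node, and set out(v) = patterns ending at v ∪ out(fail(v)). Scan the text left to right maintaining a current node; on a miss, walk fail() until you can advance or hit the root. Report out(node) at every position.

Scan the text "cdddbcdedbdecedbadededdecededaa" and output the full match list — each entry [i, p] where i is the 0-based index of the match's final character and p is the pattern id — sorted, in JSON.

Construct AC machine:
Trie nodes:
  0='ε' goto a→6 b→16 c→1 d→12 e→25
  1='c' goto c→2  [P2 ends]
  2='cc' goto b→3
  3='ccb' goto c→4
  4='ccbc' goto a→5
  5='ccbca' goto ·  [P0 ends]
  6='a' goto d→7
  7='ad' goto e→8
  8='ade' goto e→9
  9='adee' goto a→10
  10='adeea' goto d→11
  11='adeead' goto ·  [P1 ends]
  12='d' goto e→13
  13='de' goto c→22 d→14
  14='ded' goto b→15
  15='dedb' goto ·  [P3 ends]
  16='b' goto a→17
  17='ba' goto d→18
  18='bad' goto c→19
  19='badc' goto e→20
  20='badce' goto d→21
  21='badced' goto ·  [P4 ends]
  22='dec' goto e→23
  23='dece' goto d→24
  24='deced' goto ·  [P5 ends]
  25='e' goto d→26
  26='ed' goto ·  [P6 ends]

BFS fail/out derivation:
  n1('c'): parent n0 fail=0; on 'c' 0 → fail=0;  out {2}∪∅={2}
  n6('a'): parent n0 fail=0; on 'a' 0 → fail=0;  out ∅∪∅=∅
  n12('d'): parent n0 fail=0; on 'd' 0 → fail=0;  out ∅∪∅=∅
  n16('b'): parent n0 fail=0; on 'b' 0 → fail=0;  out ∅∪∅=∅
  n25('e'): parent n0 fail=0; on 'e' 0 → fail=0;  out ∅∪∅=∅
  n2('cc'): parent n1 fail=0; on 'c' 0 → fail=1;  out ∅∪{2}={2}
  n7('ad'): parent n6 fail=0; on 'd' 0 → fail=12;  out ∅∪∅=∅
  n13('de'): parent n12 fail=0; on 'e' 0 → fail=25;  out ∅∪∅=∅
  n17('ba'): parent n16 fail=0; on 'a' 0 → fail=6;  out ∅∪∅=∅
  n26('ed'): parent n25 fail=0; on 'd' 0 → fail=12;  out {6}∪∅={6}
  n3('ccb'): parent n2 fail=1; on 'b' 1→0 → fail=16;  out ∅∪∅=∅
  n8('ade'): parent n7 fail=12; on 'e' 12 → fail=13;  out ∅∪∅=∅
  n14('ded'): parent n13 fail=25; on 'd' 25 → fail=26;  out ∅∪{6}={6}
  n18('bad'): parent n17 fail=6; on 'd' 6 → fail=7;  out ∅∪∅=∅
  n22('dec'): parent n13 fail=25; on 'c' 25→0 → fail=1;  out ∅∪{2}={2}
  n4('ccbc'): parent n3 fail=16; on 'c' 16→0 → fail=1;  out ∅∪{2}={2}
  n9('adee'): parent n8 fail=13; on 'e' 13→25→0 → fail=25;  out ∅∪∅=∅
  n15('dedb'): parent n14 fail=26; on 'b' 26→12→0 → fail=16;  out {3}∪∅={3}
  n19('badc'): parent n18 fail=7; on 'c' 7→12→0 → fail=1;  out ∅∪{2}={2}
  n23('dece'): parent n22 fail=1; on 'e' 1→0 → fail=25;  out ∅∪∅=∅
  n5('ccbca'): parent n4 fail=1; on 'a' 1→0 → fail=6;  out {0}∪∅={0}
  n10('adeea'): parent n9 fail=25; on 'a' 25→0 → fail=6;  out ∅∪∅=∅
  n20('badce'): parent n19 fail=1; on 'e' 1→0 → fail=25;  out ∅∪∅=∅
  n24('deced'): parent n23 fail=25; on 'd' 25 → fail=26;  out {5}∪{6}={5,6}
  n11('adeead'): parent n10 fail=6; on 'd' 6 → fail=7;  out {1}∪∅={1}
  n21('badced'): parent n20 fail=25; on 'd' 25 → fail=26;  out {4}∪{6}={4,6}

Text stream:
[0] read 'c'  n0⇒n1  → match P2@[0:0]
[1] read 'd'  n1⇒n12 ·f
[2] read 'd'  n12⇒n12 ·f
[3] read 'd'  n12⇒n12 ·f
[4] read 'b'  n12⇒n16 ·f
[5] read 'c'  n16⇒n1 ·f  → match P2@[5:5]
[6] read 'd'  n1⇒n12 ·f
[7] read 'e'  n12⇒n13
[8] read 'd'  n13⇒n14  → match P6@[7:8]
[9] read 'b'  n14⇒n15  → match P3@[6:9]
[10] read 'd'  n15⇒n12 ·f
[11] read 'e'  n12⇒n13
[12] read 'c'  n13⇒n22  → match P2@[12:12]
[13] read 'e'  n22⇒n23
[14] read 'd'  n23⇒n24  → match P5@[10:14],P6@[13:14]
[15] read 'b'  n24⇒n16 ·f
[16] read 'a'  n16⇒n17
[17] read 'd'  n17⇒n18
[18] read 'e'  n18⇒n8 ·f
[19] read 'd'  n8⇒n14 ·f  → match P6@[18:19]
[20] read 'e'  n14⇒n13 ·f
[21] read 'd'  n13⇒n14  → match P6@[20:21]
[22] read 'd'  n14⇒n12 ·f
[23] read 'e'  n12⇒n13
[24] read 'c'  n13⇒n22  → match P2@[24:24]
[25] read 'e'  n22⇒n23
[26] read 'd'  n23⇒n24  → match P5@[22:26],P6@[25:26]
[27] read 'e'  n24⇒n13 ·f
[28] read 'd'  n13⇒n14  → match P6@[27:28]
[29] read 'a'  n14⇒n6 ·f
[30] read 'a'  n6⇒n6 ·f

Result: [[0,2],[5,2],[8,6],[9,3],[12,2],[14,5],[14,6],[19,6],[21,6],[24,2],[26,5],[26,6],[28,6]]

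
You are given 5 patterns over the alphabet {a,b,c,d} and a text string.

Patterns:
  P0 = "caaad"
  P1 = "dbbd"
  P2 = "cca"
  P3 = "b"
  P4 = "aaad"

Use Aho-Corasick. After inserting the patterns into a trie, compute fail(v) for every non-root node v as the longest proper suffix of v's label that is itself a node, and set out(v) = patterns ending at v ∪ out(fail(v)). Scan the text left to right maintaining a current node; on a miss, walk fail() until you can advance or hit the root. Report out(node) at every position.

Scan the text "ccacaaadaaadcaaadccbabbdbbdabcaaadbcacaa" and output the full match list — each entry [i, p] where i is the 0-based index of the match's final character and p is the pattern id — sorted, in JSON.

Build automaton:
Trie nodes:
  n0 'ε': a→13 b→12 c→1 d→6
  n1 'c': a→2 c→10
  n2 'ca': a→3
  n3 'caa': a→4
  n4 'caaa': d→5
  n5 'caaad': ·  [P0 ends]
  n6 'd': b→7
  n7 'db': b→8
  n8 'dbb': d→9
  n9 'dbbd': ·  [P1 ends]
  n10 'cc': a→11
  n11 'cca': ·  [P2 ends]
  n12 'b': ·  [P3 ends]
  n13 'a': a→14
  n14 'aa': a→15
  n15 'aaa': d→16
  n16 'aaad': ·  [P4 ends]

Failure links (BFS by depth):
  fail(1) 'c': from fail(0)=0 chase 'c': 0 ⇒ 0;  out=∅∪out(0)=∅
  fail(6) 'd': from fail(0)=0 chase 'd': 0 ⇒ 0;  out=∅∪out(0)=∅
  fail(12) 'b': from fail(0)=0 chase 'b': 0 ⇒ 0;  out={3}∪out(0)={3}
  fail(13) 'a': from fail(0)=0 chase 'a': 0 ⇒ 0;  out=∅∪out(0)=∅
  fail(2) 'ca': from fail(1)=0 chase 'a': 0 ⇒ 13;  out=∅∪out(13)=∅
  fail(7) 'db': from fail(6)=0 chase 'b': 0 ⇒ 12;  out=∅∪out(12)={3}
  fail(10) 'cc': from fail(1)=0 chase 'c': 0 ⇒ 1;  out=∅∪out(1)=∅
  fail(14) 'aa': from fail(13)=0 chase 'a': 0 ⇒ 13;  out=∅∪out(13)=∅
  fail(3) 'caa': from fail(2)=13 chase 'a': 13 ⇒ 14;  out=∅∪out(14)=∅
  fail(8) 'dbb': from fail(7)=12 chase 'b': 12→0 ⇒ 12;  out=∅∪out(12)={3}
  fail(11) 'cca': from fail(10)=1 chase 'a': 1 ⇒ 2;  out={2}∪out(2)={2}
  fail(15) 'aaa': from fail(14)=13 chase 'a': 13 ⇒ 14;  out=∅∪out(14)=∅
  fail(4) 'caaa': from fail(3)=14 chase 'a': 14 ⇒ 15;  out=∅∪out(15)=∅
  fail(9) 'dbbd': from fail(8)=12 chase 'd': 12→0 ⇒ 6;  out={1}∪out(6)={1}
  fail(16) 'aaad': from fail(15)=14 chase 'd': 14→13→0 ⇒ 6;  out={4}∪out(6)={4}
  fail(5) 'caaad': from fail(4)=15 chase 'd': 15 ⇒ 16;  out={0}∪out(16)={0,4}

Scan:
i=0 'c': node 0→1
i=1 'c': node 1→10
i=2 'a': node 10→11  emit P2@[0:2]
i=3 'c': node 11→1 (fail-walked)
i=4 'a': node 1→2
i=5 'a': node 2→3
i=6 'a': node 3→4
i=7 'd': node 4→5  emit P0@[3:7],P4@[4:7]
i=8 'a': node 5→13 (fail-walked)
i=9 'a': node 13→14
i=10 'a': node 14→15
i=11 'd': node 15→16  emit P4@[8:11]
i=12 'c': node 16→1 (fail-walked)
i=13 'a': node 1→2
i=14 'a': node 2→3
i=15 'a': node 3→4
i=16 'd': node 4→5  emit P0@[12:16],P4@[13:16]
i=17 'c': node 5→1 (fail-walked)
i=18 'c': node 1→10
i=19 'b': node 10→12 (fail-walked)  emit P3@[19:19]
i=20 'a': node 12→13 (fail-walked)
i=21 'b': node 13→12 (fail-walked)  emit P3@[21:21]
i=22 'b': node 12→12 (fail-walked)  emit P3@[22:22]
i=23 'd': node 12→6 (fail-walked)
i=24 'b': node 6→7  emit P3@[24:24]
i=25 'b': node 7→8  emit P3@[25:25]
i=26 'd': node 8→9  emit P1@[23:26]
i=27 'a': node 9→13 (fail-walked)
i=28 'b': node 13→12 (fail-walked)  emit P3@[28:28]
i=29 'c': node 12→1 (fail-walked)
i=30 'a': node 1→2
i=31 'a': node 2→3
i=32 'a': node 3→4
i=33 'd': node 4→5  emit P0@[29:33],P4@[30:33]
i=34 'b': node 5→7 (fail-walked)  emit P3@[34:34]
i=35 'c': node 7→1 (fail-walked)
i=36 'a': node 1→2
i=37 'c': node 2→1 (fail-walked)
i=38 'a': node 1→2
i=39 'a': node 2→3

Matches: [[2,2],[7,0],[7,4],[11,4],[16,0],[16,4],[19,3],[21,3],[22,3],[24,3],[25,3],[26,1],[28,3],[33,0],[33,4],[34,3]]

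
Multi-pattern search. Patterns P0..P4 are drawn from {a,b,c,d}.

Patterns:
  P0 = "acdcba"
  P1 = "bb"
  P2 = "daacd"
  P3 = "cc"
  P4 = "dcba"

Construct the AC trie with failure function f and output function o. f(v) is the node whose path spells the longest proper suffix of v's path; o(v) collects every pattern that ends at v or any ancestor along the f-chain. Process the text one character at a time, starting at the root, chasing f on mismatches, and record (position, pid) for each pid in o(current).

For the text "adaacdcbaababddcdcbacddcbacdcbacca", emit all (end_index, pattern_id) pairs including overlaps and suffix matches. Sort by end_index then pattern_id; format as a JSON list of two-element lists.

Build:
Trie nodes:
  n0 'ε': a→1 b→7 c→14 d→9
  n1 'a': c→2
  n2 'ac': d→3
  n3 'acd': c→4
  n4 'acdc': b→5
  n5 'acdcb': a→6
  n6 'acdcba': ·  [P0 ends]
  n7 'b': b→8
  n8 'bb': ·  [P1 ends]
  n9 'd': a→10 c→16
  n10 'da': a→11
  n11 'daa': c→12
  n12 'daac': d→13
  n13 'daacd': ·  [P2 ends]
  n14 'c': c→15
  n15 'cc': ·  [P3 ends]
  n16 'dc': b→17
  n17 'dcb': a→18
  n18 'dcba': ·  [P4 ends]

BFS fail/out derivation:
  n1('a'): parent n0 fail=0; on 'a' 0 → fail=0;  out ∅∪∅=∅
  n7('b'): parent n0 fail=0; on 'b' 0 → fail=0;  out ∅∪∅=∅
  n9('d'): parent n0 fail=0; on 'd' 0 → fail=0;  out ∅∪∅=∅
  n14('c'): parent n0 fail=0; on 'c' 0 → fail=0;  out ∅∪∅=∅
  n2('ac'): parent n1 fail=0; on 'c' 0 → fail=14;  out ∅∪∅=∅
  n8('bb'): parent n7 fail=0; on 'b' 0 → fail=7;  out {1}∪∅={1}
  n10('da'): parent n9 fail=0; on 'a' 0 → fail=1;  out ∅∪∅=∅
  n15('cc'): parent n14 fail=0; on 'c' 0 → fail=14;  out {3}∪∅={3}
  n16('dc'): parent n9 fail=0; on 'c' 0 → fail=14;  out ∅∪∅=∅
  n3('acd'): parent n2 fail=14; on 'd' 14→0 → fail=9;  out ∅∪∅=∅
  n11('daa'): parent n10 fail=1; on 'a' 1→0 → fail=1;  out ∅∪∅=∅
  n17('dcb'): parent n16 fail=14; on 'b' 14→0 → fail=7;  out ∅∪∅=∅
  n4('acdc'): parent n3 fail=9; on 'c' 9 → fail=16;  out ∅∪∅=∅
  n12('daac'): parent n11 fail=1; on 'c' 1 → fail=2;  out ∅∪∅=∅
  n18('dcba'): parent n17 fail=7; on 'a' 7→0 → fail=1;  out {4}∪∅={4}
  n5('acdcb'): parent n4 fail=16; on 'b' 16 → fail=17;  out ∅∪∅=∅
  n13('daacd'): parent n12 fail=2; on 'd' 2 → fail=3;  out {2}∪∅={2}
  n6('acdcba'): parent n5 fail=17; on 'a' 17 → fail=18;  out {0}∪{4}={0,4}

Scan:
[0] read 'a'  n0⇒n1
[1] read 'd'  n1⇒n9 (via fail)
[2] read 'a'  n9⇒n10
[3] read 'a'  n10⇒n11
[4] read 'c'  n11⇒n12
[5] read 'd'  n12⇒n13  → match P2@[1:5]
[6] read 'c'  n13⇒n4 (via fail)
[7] read 'b'  n4⇒n5
[8] read 'a'  n5⇒n6  → match P0@[3:8],P4@[5:8]
[9] read 'a'  n6⇒n1 (via fail)
[10] read 'b'  n1⇒n7 (via fail)
[11] read 'a'  n7⇒n1 (via fail)
[12] read 'b'  n1⇒n7 (via fail)
[13] read 'd'  n7⇒n9 (via fail)
[14] read 'd'  n9⇒n9 (via fail)
[15] read 'c'  n9⇒n16
[16] read 'd'  n16⇒n9 (via fail)
[17] read 'c'  n9⇒n16
[18] read 'b'  n16⇒n17
[19] read 'a'  n17⇒n18  → match P4@[16:19]
[20] read 'c'  n18⇒n2 (via fail)
[21] read 'd'  n2⇒n3
[22] read 'd'  n3⇒n9 (via fail)
[23] read 'c'  n9⇒n16
[24] read 'b'  n16⇒n17
[25] read 'a'  n17⇒n18  → match P4@[22:25]
[26] read 'c'  n18⇒n2 (via fail)
[27] read 'd'  n2⇒n3
[28] read 'c'  n3⇒n4
[29] read 'b'  n4⇒n5
[30] read 'a'  n5⇒n6  → match P0@[25:30],P4@[27:30]
[31] read 'c'  n6⇒n2 (via fail)
[32] read 'c'  n2⇒n15 (via fail)  → match P3@[31:32]
[33] read 'a'  n15⇒n1 (via fail)

Result: [[5,2],[8,0],[8,4],[19,4],[25,4],[30,0],[30,4],[32,3]]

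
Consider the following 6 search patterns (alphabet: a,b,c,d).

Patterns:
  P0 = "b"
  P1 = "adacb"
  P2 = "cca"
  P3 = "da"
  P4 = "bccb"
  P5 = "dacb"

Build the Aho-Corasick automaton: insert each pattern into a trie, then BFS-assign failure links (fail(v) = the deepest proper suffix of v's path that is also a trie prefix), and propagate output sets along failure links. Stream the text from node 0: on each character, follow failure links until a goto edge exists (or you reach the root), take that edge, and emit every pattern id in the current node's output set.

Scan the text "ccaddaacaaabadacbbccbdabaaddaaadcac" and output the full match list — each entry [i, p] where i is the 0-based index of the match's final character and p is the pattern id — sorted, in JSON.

Construct AC machine:
Trie (insert patterns):
  n0 'ε': a→2 b→1 c→7 d→10
  n1 'b': c→12  ←P0
  n2 'a': d→3
  n3 'ad': a→4
  n4 'ada': c→5
  n5 'adac': b→6
  n6 'adacb': ·  ←P1
  n7 'c': c→8
  n8 'cc': a→9
  n9 'cca': ·  ←P2
  n10 'd': a→11
  n11 'da': c→15  ←P3
  n12 'bc': c→13
  n13 'bcc': b→14
  n14 'bccb': ·  ←P4
  n15 'dac': b→16
  n16 'dacb': ·  ←P5

Failure links (BFS by depth):
  fail(1) 'b': from fail(0)=0 chase 'b': 0 ⇒ 0;  out={0}∪out(0)={0}
  fail(2) 'a': from fail(0)=0 chase 'a': 0 ⇒ 0;  out=∅∪out(0)=∅
  fail(7) 'c': from fail(0)=0 chase 'c': 0 ⇒ 0;  out=∅∪out(0)=∅
  fail(10) 'd': from fail(0)=0 chase 'd': 0 ⇒ 0;  out=∅∪out(0)=∅
  fail(3) 'ad': from fail(2)=0 chase 'd': 0 ⇒ 10;  out=∅∪out(10)=∅
  fail(8) 'cc': from fail(7)=0 chase 'c': 0 ⇒ 7;  out=∅∪out(7)=∅
  fail(11) 'da': from fail(10)=0 chase 'a': 0 ⇒ 2;  out={3}∪out(2)={3}
  fail(12) 'bc': from fail(1)=0 chase 'c': 0 ⇒ 7;  out=∅∪out(7)=∅
  fail(4) 'ada': from fail(3)=10 chase 'a': 10 ⇒ 11;  out=∅∪out(11)={3}
  fail(9) 'cca': from fail(8)=7 chase 'a': 7→0 ⇒ 2;  out={2}∪out(2)={2}
  fail(13) 'bcc': from fail(12)=7 chase 'c': 7 ⇒ 8;  out=∅∪out(8)=∅
  fail(15) 'dac': from fail(11)=2 chase 'c': 2→0 ⇒ 7;  out=∅∪out(7)=∅
  fail(5) 'adac': from fail(4)=11 chase 'c': 11 ⇒ 15;  out=∅∪out(15)=∅
  fail(14) 'bccb': from fail(13)=8 chase 'b': 8→7→0 ⇒ 1;  out={4}∪out(1)={0,4}
  fail(16) 'dacb': from fail(15)=7 chase 'b': 7→0 ⇒ 1;  out={5}∪out(1)={0,5}
  fail(6) 'adacb': from fail(5)=15 chase 'b': 15 ⇒ 16;  out={1}∪out(16)={0,1,5}

Run:
[0] read 'c'  n0⇒n7
[1] read 'c'  n7⇒n8
[2] read 'a'  n8⇒n9  ** P2@[0:2]
[3] read 'd'  n9⇒n3 (via fail)
[4] read 'd'  n3⇒n10 (via fail)
[5] read 'a'  n10⇒n11  ** P3@[4:5]
[6] read 'a'  n11⇒n2 (via fail)
[7] read 'c'  n2⇒n7 (via fail)
[8] read 'a'  n7⇒n2 (via fail)
[9] read 'a'  n2⇒n2 (via fail)
[10] read 'a'  n2⇒n2 (via fail)
[11] read 'b'  n2⇒n1 (via fail)  ** P0@[11:11]
[12] read 'a'  n1⇒n2 (via fail)
[13] read 'd'  n2⇒n3
[14] read 'a'  n3⇒n4  ** P3@[13:14]
[15] read 'c'  n4⇒n5
[16] read 'b'  n5⇒n6  ** P0@[16:16],P1@[12:16],P5@[13:16]
[17] read 'b'  n6⇒n1 (via fail)  ** P0@[17:17]
[18] read 'c'  n1⇒n12
[19] read 'c'  n12⇒n13
[20] read 'b'  n13⇒n14  ** P0@[20:20],P4@[17:20]
[21] read 'd'  n14⇒n10 (via fail)
[22] read 'a'  n10⇒n11  ** P3@[21:22]
[23] read 'b'  n11⇒n1 (via fail)  ** P0@[23:23]
[24] read 'a'  n1⇒n2 (via fail)
[25] read 'a'  n2⇒n2 (via fail)
[26] read 'd'  n2⇒n3
[27] read 'd'  n3⇒n10 (via fail)
[28] read 'a'  n10⇒n11  ** P3@[27:28]
[29] read 'a'  n11⇒n2 (via fail)
[30] read 'a'  n2⇒n2 (via fail)
[31] read 'd'  n2⇒n3
[32] read 'c'  n3⇒n7 (via fail)
[33] read 'a'  n7⇒n2 (via fail)
[34] read 'c'  n2⇒n7 (via fail)

All matches (sorted): [[2,2],[5,3],[11,0],[14,3],[16,0],[16,1],[16,5],[17,0],[20,0],[20,4],[22,3],[23,0],[28,3]]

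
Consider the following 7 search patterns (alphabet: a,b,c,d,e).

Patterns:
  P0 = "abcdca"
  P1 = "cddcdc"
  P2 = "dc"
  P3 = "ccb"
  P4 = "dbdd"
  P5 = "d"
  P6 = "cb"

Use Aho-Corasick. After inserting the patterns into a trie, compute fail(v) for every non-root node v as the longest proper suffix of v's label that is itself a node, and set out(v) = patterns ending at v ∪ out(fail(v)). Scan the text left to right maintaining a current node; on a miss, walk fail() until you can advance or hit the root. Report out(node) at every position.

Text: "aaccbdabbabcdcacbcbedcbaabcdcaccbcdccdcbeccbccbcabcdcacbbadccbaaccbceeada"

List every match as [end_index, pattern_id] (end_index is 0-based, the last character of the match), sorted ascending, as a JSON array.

Build:
Trie nodes:
  n0 'ε': a→1 c→7 d→13
  n1 'a': b→2
  n2 'ab': c→3
  n3 'abc': d→4
  n4 'abcd': c→5
  n5 'abcdc': a→6
  n6 'abcdca': ·  [P0 ends]
  n7 'c': b→20 c→15 d→8
  n8 'cd': d→9
  n9 'cdd': c→10
  n10 'cddc': d→11
  n11 'cddcd': c→12
  n12 'cddcdc': ·  [P1 ends]
  n13 'd': b→17 c→14  [P5 ends]
  n14 'dc': ·  [P2 ends]
  n15 'cc': b→16
  n16 'ccb': ·  [P3 ends]
  n17 'db': d→18
  n18 'dbd': d→19
  n19 'dbdd': ·  [P4 ends]
  n20 'cb': ·  [P6 ends]

BFS fail/out derivation:
  n1('a'): parent n0 fail=0; on 'a' 0 → fail=0;  out ∅∪∅=∅
  n7('c'): parent n0 fail=0; on 'c' 0 → fail=0;  out ∅∪∅=∅
  n13('d'): parent n0 fail=0; on 'd' 0 → fail=0;  out {5}∪∅={5}
  n2('ab'): parent n1 fail=0; on 'b' 0 → fail=0;  out ∅∪∅=∅
  n8('cd'): parent n7 fail=0; on 'd' 0 → fail=13;  out ∅∪{5}={5}
  n14('dc'): parent n13 fail=0; on 'c' 0 → fail=7;  out {2}∪∅={2}
  n15('cc'): parent n7 fail=0; on 'c' 0 → fail=7;  out ∅∪∅=∅
  n17('db'): parent n13 fail=0; on 'b' 0 → fail=0;  out ∅∪∅=∅
  n20('cb'): parent n7 fail=0; on 'b' 0 → fail=0;  out {6}∪∅={6}
  n3('abc'): parent n2 fail=0; on 'c' 0 → fail=7;  out ∅∪∅=∅
  n9('cdd'): parent n8 fail=13; on 'd' 13→0 → fail=13;  out ∅∪{5}={5}
  n16('ccb'): parent n15 fail=7; on 'b' 7 → fail=20;  out {3}∪{6}={3,6}
  n18('dbd'): parent n17 fail=0; on 'd' 0 → fail=13;  out ∅∪{5}={5}
  n4('abcd'): parent n3 fail=7; on 'd' 7 → fail=8;  out ∅∪{5}={5}
  n10('cddc'): parent n9 fail=13; on 'c' 13 → fail=14;  out ∅∪{2}={2}
  n19('dbdd'): parent n18 fail=13; on 'd' 13→0 → fail=13;  out {4}∪{5}={4,5}
  n5('abcdc'): parent n4 fail=8; on 'c' 8→13 → fail=14;  out ∅∪{2}={2}
  n11('cddcd'): parent n10 fail=14; on 'd' 14→7 → fail=8;  out ∅∪{5}={5}
  n6('abcdca'): parent n5 fail=14; on 'a' 14→7→0 → fail=1;  out {0}∪∅={0}
  n12('cddcdc'): parent n11 fail=8; on 'c' 8→13 → fail=14;  out {1}∪{2}={1,2}

Run:
[0] read 'a'  n0⇒n1
[1] read 'a'  n1⇒n1 ·f
[2] read 'c'  n1⇒n7 ·f
[3] read 'c'  n7⇒n15
[4] read 'b'  n15⇒n16  ** P3@[2:4],P6@[3:4]
[5] read 'd'  n16⇒n13 ·f  ** P5@[5:5]
[6] read 'a'  n13⇒n1 ·f
[7] read 'b'  n1⇒n2
[8] read 'b'  n2⇒n0 ·f
[9] read 'a'  n0⇒n1
[10] read 'b'  n1⇒n2
[11] read 'c'  n2⇒n3
[12] read 'd'  n3⇒n4  ** P5@[12:12]
[13] read 'c'  n4⇒n5  ** P2@[12:13]
[14] read 'a'  n5⇒n6  ** P0@[9:14]
[15] read 'c'  n6⇒n7 ·f
[16] read 'b'  n7⇒n20  ** P6@[15:16]
[17] read 'c'  n20⇒n7 ·f
[18] read 'b'  n7⇒n20  ** P6@[17:18]
[19] read 'e'  n20⇒n0 ·f
[20] read 'd'  n0⇒n13  ** P5@[20:20]
[21] read 'c'  n13⇒n14  ** P2@[20:21]
[22] read 'b'  n14⇒n20 ·f  ** P6@[21:22]
[23] read 'a'  n20⇒n1 ·f
[24] read 'a'  n1⇒n1 ·f
[25] read 'b'  n1⇒n2
[26] read 'c'  n2⇒n3
[27] read 'd'  n3⇒n4  ** P5@[27:27]
[28] read 'c'  n4⇒n5  ** P2@[27:28]
[29] read 'a'  n5⇒n6  ** P0@[24:29]
[30] read 'c'  n6⇒n7 ·f
[31] read 'c'  n7⇒n15
[32] read 'b'  n15⇒n16  ** P3@[30:32],P6@[31:32]
[33] read 'c'  n16⇒n7 ·f
[34] read 'd'  n7⇒n8  ** P5@[34:34]
[35] read 'c'  n8⇒n14 ·f  ** P2@[34:35]
[36] read 'c'  n14⇒n15 ·f
[37] read 'd'  n15⇒n8 ·f  ** P5@[37:37]
[38] read 'c'  n8⇒n14 ·f  ** P2@[37:38]
[39] read 'b'  n14⇒n20 ·f  ** P6@[38:39]
[40] read 'e'  n20⇒n0 ·f
[41] read 'c'  n0⇒n7
[42] read 'c'  n7⇒n15
[43] read 'b'  n15⇒n16  ** P3@[41:43],P6@[42:43]
[44] read 'c'  n16⇒n7 ·f
[45] read 'c'  n7⇒n15
[46] read 'b'  n15⇒n16  ** P3@[44:46],P6@[45:46]
[47] read 'c'  n16⇒n7 ·f
[48] read 'a'  n7⇒n1 ·f
[49] read 'b'  n1⇒n2
[50] read 'c'  n2⇒n3
[51] read 'd'  n3⇒n4  ** P5@[51:51]
[52] read 'c'  n4⇒n5  ** P2@[51:52]
[53] read 'a'  n5⇒n6  ** P0@[48:53]
[54] read 'c'  n6⇒n7 ·f
[55] read 'b'  n7⇒n20  ** P6@[54:55]
[56] read 'b'  n20⇒n0 ·f
[57] read 'a'  n0⇒n1
[58] read 'd'  n1⇒n13 ·f  ** P5@[58:58]
[59] read 'c'  n13⇒n14  ** P2@[58:59]
[60] read 'c'  n14⇒n15 ·f
[61] read 'b'  n15⇒n16  ** P3@[59:61],P6@[60:61]
[62] read 'a'  n16⇒n1 ·f
[63] read 'a'  n1⇒n1 ·f
[64] read 'c'  n1⇒n7 ·f
[65] read 'c'  n7⇒n15
[66] read 'b'  n15⇒n16  ** P3@[64:66],P6@[65:66]
[67] read 'c'  n16⇒n7 ·f
[68] read 'e'  n7⇒n0 ·f
[69] read 'e'  n0⇒n0
[70] read 'a'  n0⇒n1
[71] read 'd'  n1⇒n13 ·f  ** P5@[71:71]
[72] read 'a'  n13⇒n1 ·f

All matches (sorted): [[4,3],[4,6],[5,5],[12,5],[13,2],[14,0],[16,6],[18,6],[20,5],[21,2],[22,6],[27,5],[28,2],[29,0],[32,3],[32,6],[34,5],[35,2],[37,5],[38,2],[39,6],[43,3],[43,6],[46,3],[46,6],[51,5],[52,2],[53,0],[55,6],[58,5],[59,2],[61,3],[61,6],[66,3],[66,6],[71,5]]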